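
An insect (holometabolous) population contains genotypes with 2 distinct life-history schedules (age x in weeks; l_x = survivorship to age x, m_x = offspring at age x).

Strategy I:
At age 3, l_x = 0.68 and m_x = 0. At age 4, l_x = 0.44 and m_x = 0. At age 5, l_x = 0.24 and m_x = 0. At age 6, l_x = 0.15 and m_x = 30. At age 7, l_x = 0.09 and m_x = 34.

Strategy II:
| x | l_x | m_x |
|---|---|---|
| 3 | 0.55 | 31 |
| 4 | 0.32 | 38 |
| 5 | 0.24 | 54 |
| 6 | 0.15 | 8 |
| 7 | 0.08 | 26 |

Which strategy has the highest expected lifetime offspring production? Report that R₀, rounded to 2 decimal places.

45.45

Strategy I: R₀ = 0.68×0 + 0.44×0 + 0.24×0 + 0.15×30 + 0.09×34 = 7.5600
Strategy II: R₀ = 0.55×31 + 0.32×38 + 0.24×54 + 0.15×8 + 0.08×26 = 45.4500
Highest R₀: strategy II with 45.4500.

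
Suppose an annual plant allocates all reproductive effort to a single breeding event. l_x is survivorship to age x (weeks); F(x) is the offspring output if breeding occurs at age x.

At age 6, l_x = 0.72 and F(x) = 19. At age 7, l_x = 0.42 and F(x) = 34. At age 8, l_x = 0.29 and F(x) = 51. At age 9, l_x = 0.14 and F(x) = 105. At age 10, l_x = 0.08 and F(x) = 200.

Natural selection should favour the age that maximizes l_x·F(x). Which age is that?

Expected offspring if breeding at age x = l_x × F(x):
  age 6: 0.72 × 19 = 13.680
  age 7: 0.42 × 34 = 14.280
  age 8: 0.29 × 51 = 14.790
  age 9: 0.14 × 105 = 14.700
  age 10: 0.08 × 200 = 16.000
Maximum at age 10 (16.000).

10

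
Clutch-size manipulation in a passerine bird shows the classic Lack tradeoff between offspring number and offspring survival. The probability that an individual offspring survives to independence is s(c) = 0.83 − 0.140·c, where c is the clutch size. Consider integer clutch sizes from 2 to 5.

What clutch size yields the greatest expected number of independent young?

Expected independent young = c × s(c):
  c=2: 2 × 0.550 = 1.100
  c=3: 3 × 0.410 = 1.230
  c=4: 4 × 0.270 = 1.080
  c=5: 5 × 0.130 = 0.650
Maximum at c = 3 (1.230 independent young).

3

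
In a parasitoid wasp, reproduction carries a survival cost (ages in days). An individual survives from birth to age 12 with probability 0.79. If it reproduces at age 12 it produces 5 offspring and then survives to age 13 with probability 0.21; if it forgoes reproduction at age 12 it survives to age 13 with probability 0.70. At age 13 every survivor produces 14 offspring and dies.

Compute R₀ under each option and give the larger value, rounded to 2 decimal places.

7.74

breed at age 12: R₀ = 0.79 × (5 + 0.21 × 14) = 0.79 × 7.9400 = 6.2726
delay to age 13: R₀ = 0.79 × (0.70 × 14) = 0.79 × 9.8000 = 7.7420
Higher: delay to age 13 (7.7420).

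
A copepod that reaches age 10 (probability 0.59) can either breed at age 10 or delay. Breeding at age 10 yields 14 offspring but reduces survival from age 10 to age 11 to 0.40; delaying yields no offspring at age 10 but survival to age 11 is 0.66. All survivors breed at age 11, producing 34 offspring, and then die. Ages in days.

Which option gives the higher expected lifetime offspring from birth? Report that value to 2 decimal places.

16.28

breed at age 10: R₀ = 0.59 × (14 + 0.40 × 34) = 0.59 × 27.6000 = 16.2840
delay to age 11: R₀ = 0.59 × (0.66 × 34) = 0.59 × 22.4400 = 13.2396
Higher: breed at age 10 (16.2840).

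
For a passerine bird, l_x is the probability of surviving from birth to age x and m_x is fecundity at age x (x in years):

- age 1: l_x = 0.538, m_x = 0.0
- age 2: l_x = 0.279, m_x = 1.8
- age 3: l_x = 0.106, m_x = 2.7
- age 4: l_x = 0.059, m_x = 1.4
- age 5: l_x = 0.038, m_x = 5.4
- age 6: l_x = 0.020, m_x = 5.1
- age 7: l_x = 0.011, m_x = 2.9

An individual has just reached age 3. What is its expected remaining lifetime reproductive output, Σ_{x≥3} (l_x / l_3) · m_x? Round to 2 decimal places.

6.68

l_3 = 0.106. Conditional survival from age 3 to x is l_x / l_3.
  x=3: (0.106/0.106) × 2.7 = 2.7000
  x=4: (0.059/0.106) × 1.4 = 0.7792
  x=5: (0.038/0.106) × 5.4 = 1.9358
  x=6: (0.020/0.106) × 5.1 = 0.9623
  x=7: (0.011/0.106) × 2.9 = 0.3009
Sum = 2.7000 + 0.7792 + 1.9358 + 0.9623 + 0.3009 = 6.6783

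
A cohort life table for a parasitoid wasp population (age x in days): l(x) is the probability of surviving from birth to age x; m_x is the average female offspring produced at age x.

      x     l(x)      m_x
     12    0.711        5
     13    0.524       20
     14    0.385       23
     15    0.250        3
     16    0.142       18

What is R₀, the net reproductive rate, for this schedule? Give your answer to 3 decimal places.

R₀ = Σ l(x) m_x:
  age 12: 0.711 × 5 = 3.5550
  age 13: 0.524 × 20 = 10.4800
  age 14: 0.385 × 23 = 8.8550
  age 15: 0.250 × 3 = 0.7500
  age 16: 0.142 × 18 = 2.5560
R₀ = 3.5550 + 10.4800 + 8.8550 + 0.7500 + 2.5560 = 26.1960

26.196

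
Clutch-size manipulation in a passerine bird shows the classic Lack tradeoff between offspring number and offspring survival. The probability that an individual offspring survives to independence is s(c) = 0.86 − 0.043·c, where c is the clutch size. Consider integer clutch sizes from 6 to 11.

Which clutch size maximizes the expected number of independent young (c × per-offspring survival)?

Expected independent young = c × s(c):
  c=6: 6 × 0.602 = 3.612
  c=7: 7 × 0.559 = 3.913
  c=8: 8 × 0.516 = 4.128
  c=9: 9 × 0.473 = 4.257
  c=10: 10 × 0.430 = 4.300
  c=11: 11 × 0.387 = 4.257
Maximum at c = 10 (4.300 independent young).

10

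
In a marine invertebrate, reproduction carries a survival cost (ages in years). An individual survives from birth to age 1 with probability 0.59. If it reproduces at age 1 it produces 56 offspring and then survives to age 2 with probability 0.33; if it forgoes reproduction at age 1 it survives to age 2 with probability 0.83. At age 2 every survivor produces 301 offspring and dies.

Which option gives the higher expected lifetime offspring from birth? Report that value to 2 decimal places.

147.40

breed at age 1: R₀ = 0.59 × (56 + 0.33 × 301) = 0.59 × 155.3300 = 91.6447
delay to age 2: R₀ = 0.59 × (0.83 × 301) = 0.59 × 249.8300 = 147.3997
Higher: delay to age 2 (147.3997).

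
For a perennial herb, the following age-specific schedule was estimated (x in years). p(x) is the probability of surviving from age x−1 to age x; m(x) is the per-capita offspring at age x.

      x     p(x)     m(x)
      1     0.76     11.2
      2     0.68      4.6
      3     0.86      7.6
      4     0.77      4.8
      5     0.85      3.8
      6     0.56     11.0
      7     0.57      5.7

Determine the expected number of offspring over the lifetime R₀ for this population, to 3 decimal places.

Survivorship from birth: l_x = p_1·p_2·…·p_x.
  l_1 = 0.76000
  l_2 = 0.51680
  l_3 = 0.44445
  l_4 = 0.34222
  l_5 = 0.29089
  l_6 = 0.16290
  l_7 = 0.09285
R₀ = Σ l_x m(x):
  age 1: 0.76000 × 11.2 = 8.5120
  age 2: 0.51680 × 4.6 = 2.3773
  age 3: 0.44445 × 7.6 = 3.3778
  age 4: 0.34222 × 4.8 = 1.6427
  age 5: 0.29089 × 3.8 = 1.1054
  age 6: 0.16290 × 11.0 = 1.7919
  age 7: 0.09285 × 5.7 = 0.5292
R₀ = 8.5120 + 2.3773 + 3.3778 + 1.6427 + 1.1054 + 1.7919 + 0.5292 = 19.3363

19.336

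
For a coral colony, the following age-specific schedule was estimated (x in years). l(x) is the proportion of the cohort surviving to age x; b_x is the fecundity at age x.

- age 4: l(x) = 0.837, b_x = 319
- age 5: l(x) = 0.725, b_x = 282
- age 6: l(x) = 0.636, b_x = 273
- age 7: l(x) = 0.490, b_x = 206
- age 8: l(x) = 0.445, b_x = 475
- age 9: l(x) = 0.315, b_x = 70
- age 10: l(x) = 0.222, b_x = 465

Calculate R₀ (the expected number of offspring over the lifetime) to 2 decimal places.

R₀ = Σ l(x) b_x:
  age 4: 0.837 × 319 = 267.0030
  age 5: 0.725 × 282 = 204.4500
  age 6: 0.636 × 273 = 173.6280
  age 7: 0.490 × 206 = 100.9400
  age 8: 0.445 × 475 = 211.3750
  age 9: 0.315 × 70 = 22.0500
  age 10: 0.222 × 465 = 103.2300
R₀ = 267.0030 + 204.4500 + 173.6280 + 100.9400 + 211.3750 + 22.0500 + 103.2300 = 1082.6760

1082.68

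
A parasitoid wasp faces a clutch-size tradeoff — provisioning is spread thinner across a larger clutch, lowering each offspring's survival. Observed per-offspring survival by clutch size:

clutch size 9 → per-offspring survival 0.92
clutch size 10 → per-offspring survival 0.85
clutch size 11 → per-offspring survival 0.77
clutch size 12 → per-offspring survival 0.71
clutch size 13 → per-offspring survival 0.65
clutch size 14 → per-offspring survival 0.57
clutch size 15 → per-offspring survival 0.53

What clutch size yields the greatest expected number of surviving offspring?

Expected surviving offspring = c × s(c):
  c=9: 9 × 0.92 = 8.280
  c=10: 10 × 0.85 = 8.500
  c=11: 11 × 0.77 = 8.470
  c=12: 12 × 0.71 = 8.520
  c=13: 13 × 0.65 = 8.450
  c=14: 14 × 0.57 = 7.980
  c=15: 15 × 0.53 = 7.950
Maximum at c = 12 (8.520 surviving offspring).

12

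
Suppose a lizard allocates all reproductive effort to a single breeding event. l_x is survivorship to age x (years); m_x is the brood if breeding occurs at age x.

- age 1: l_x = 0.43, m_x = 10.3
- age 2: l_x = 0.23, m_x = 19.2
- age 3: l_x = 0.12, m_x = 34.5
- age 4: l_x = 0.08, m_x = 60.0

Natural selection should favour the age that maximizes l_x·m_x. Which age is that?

Expected offspring if breeding at age x = l_x × m_x:
  age 1: 0.43 × 10.3 = 4.429
  age 2: 0.23 × 19.2 = 4.416
  age 3: 0.12 × 34.5 = 4.140
  age 4: 0.08 × 60.0 = 4.800
Maximum at age 4 (4.800).

4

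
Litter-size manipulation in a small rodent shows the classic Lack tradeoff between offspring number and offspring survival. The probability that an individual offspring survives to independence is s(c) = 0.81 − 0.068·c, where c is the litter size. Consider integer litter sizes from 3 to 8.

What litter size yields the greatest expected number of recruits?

Expected recruits = c × s(c):
  c=3: 3 × 0.606 = 1.818
  c=4: 4 × 0.538 = 2.152
  c=5: 5 × 0.470 = 2.350
  c=6: 6 × 0.402 = 2.412
  c=7: 7 × 0.334 = 2.338
  c=8: 8 × 0.266 = 2.128
Maximum at c = 6 (2.412 recruits).

6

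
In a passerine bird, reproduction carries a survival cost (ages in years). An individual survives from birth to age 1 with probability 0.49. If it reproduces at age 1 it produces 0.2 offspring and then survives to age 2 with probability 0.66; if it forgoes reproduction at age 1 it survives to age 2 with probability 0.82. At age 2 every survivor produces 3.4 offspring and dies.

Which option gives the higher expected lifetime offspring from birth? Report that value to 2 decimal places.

breed at age 1: R₀ = 0.49 × (0.2 + 0.66 × 3.4) = 0.49 × 2.4440 = 1.1976
delay to age 2: R₀ = 0.49 × (0.82 × 3.4) = 0.49 × 2.7880 = 1.3661
Higher: delay to age 2 (1.3661).

1.37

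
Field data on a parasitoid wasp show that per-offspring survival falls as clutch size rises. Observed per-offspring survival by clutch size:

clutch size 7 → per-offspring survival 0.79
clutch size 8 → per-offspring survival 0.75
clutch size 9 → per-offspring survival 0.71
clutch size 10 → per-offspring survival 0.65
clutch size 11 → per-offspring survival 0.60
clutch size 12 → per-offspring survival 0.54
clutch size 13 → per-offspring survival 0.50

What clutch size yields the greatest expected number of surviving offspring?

Expected surviving offspring = c × s(c):
  c=7: 7 × 0.79 = 5.530
  c=8: 8 × 0.75 = 6.000
  c=9: 9 × 0.71 = 6.390
  c=10: 10 × 0.65 = 6.500
  c=11: 11 × 0.60 = 6.600
  c=12: 12 × 0.54 = 6.480
  c=13: 13 × 0.50 = 6.500
Maximum at c = 11 (6.600 surviving offspring).

11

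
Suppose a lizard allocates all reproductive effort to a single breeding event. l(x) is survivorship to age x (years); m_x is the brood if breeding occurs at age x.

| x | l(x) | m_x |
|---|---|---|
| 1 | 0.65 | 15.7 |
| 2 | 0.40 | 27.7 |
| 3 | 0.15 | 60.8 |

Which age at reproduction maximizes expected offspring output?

Expected offspring if breeding at age x = l(x) × m_x:
  age 1: 0.65 × 15.7 = 10.205
  age 2: 0.40 × 27.7 = 11.080
  age 3: 0.15 × 60.8 = 9.120
Maximum at age 2 (11.080).

2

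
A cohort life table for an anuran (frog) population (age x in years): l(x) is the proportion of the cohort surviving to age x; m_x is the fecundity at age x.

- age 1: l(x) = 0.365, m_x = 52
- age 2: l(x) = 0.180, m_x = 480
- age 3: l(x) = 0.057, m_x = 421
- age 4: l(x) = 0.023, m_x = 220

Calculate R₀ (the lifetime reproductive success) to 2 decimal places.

R₀ = Σ l(x) m_x:
  age 1: 0.365 × 52 = 18.9800
  age 2: 0.180 × 480 = 86.4000
  age 3: 0.057 × 421 = 23.9970
  age 4: 0.023 × 220 = 5.0600
R₀ = 18.9800 + 86.4000 + 23.9970 + 5.0600 = 134.4370

134.44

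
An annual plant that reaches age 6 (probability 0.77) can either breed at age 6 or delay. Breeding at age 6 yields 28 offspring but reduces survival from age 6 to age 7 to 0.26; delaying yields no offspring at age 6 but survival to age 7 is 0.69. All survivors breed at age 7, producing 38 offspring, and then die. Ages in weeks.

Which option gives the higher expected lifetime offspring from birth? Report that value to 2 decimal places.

breed at age 6: R₀ = 0.77 × (28 + 0.26 × 38) = 0.77 × 37.8800 = 29.1676
delay to age 7: R₀ = 0.77 × (0.69 × 38) = 0.77 × 26.2200 = 20.1894
Higher: breed at age 6 (29.1676).

29.17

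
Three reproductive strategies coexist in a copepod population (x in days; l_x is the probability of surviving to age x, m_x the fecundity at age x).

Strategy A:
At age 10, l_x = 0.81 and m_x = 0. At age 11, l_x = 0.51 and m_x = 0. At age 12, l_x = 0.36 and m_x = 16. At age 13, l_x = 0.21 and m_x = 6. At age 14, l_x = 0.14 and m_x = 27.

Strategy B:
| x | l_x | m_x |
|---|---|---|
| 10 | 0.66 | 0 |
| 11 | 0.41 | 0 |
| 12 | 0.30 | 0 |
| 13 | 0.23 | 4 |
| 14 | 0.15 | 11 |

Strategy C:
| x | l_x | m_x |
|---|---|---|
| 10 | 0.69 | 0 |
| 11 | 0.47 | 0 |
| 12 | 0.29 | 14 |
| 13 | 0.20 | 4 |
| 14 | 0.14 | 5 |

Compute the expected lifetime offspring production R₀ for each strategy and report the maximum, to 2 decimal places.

Strategy A: R₀ = 0.81×0 + 0.51×0 + 0.36×16 + 0.21×6 + 0.14×27 = 10.8000
Strategy B: R₀ = 0.66×0 + 0.41×0 + 0.30×0 + 0.23×4 + 0.15×11 = 2.5700
Strategy C: R₀ = 0.69×0 + 0.47×0 + 0.29×14 + 0.20×4 + 0.14×5 = 5.5600
Highest R₀: strategy A with 10.8000.

10.80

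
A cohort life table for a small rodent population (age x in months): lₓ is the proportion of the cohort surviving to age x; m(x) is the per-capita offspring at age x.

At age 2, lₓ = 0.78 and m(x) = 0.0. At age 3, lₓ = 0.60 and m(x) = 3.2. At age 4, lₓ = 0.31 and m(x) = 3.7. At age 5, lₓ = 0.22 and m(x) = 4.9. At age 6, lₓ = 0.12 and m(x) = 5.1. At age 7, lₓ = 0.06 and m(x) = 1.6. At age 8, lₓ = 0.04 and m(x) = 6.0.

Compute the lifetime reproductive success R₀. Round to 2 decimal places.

5.09

R₀ = Σ lₓ m(x):
  age 2: 0.78 × 0.0 = 0.0000
  age 3: 0.60 × 3.2 = 1.9200
  age 4: 0.31 × 3.7 = 1.1470
  age 5: 0.22 × 4.9 = 1.0780
  age 6: 0.12 × 5.1 = 0.6120
  age 7: 0.06 × 1.6 = 0.0960
  age 8: 0.04 × 6.0 = 0.2400
R₀ = 0.0000 + 1.9200 + 1.1470 + 1.0780 + 0.6120 + 0.0960 + 0.2400 = 5.0930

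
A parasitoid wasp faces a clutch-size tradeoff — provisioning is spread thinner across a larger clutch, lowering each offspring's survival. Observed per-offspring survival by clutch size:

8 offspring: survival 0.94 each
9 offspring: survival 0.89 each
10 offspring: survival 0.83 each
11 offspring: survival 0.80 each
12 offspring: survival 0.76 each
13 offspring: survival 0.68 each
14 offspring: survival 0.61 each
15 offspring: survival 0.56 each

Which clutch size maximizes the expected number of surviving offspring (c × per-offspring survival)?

Expected surviving offspring = c × s(c):
  c=8: 8 × 0.94 = 7.520
  c=9: 9 × 0.89 = 8.010
  c=10: 10 × 0.83 = 8.300
  c=11: 11 × 0.80 = 8.800
  c=12: 12 × 0.76 = 9.120
  c=13: 13 × 0.68 = 8.840
  c=14: 14 × 0.61 = 8.540
  c=15: 15 × 0.56 = 8.400
Maximum at c = 12 (9.120 surviving offspring).

12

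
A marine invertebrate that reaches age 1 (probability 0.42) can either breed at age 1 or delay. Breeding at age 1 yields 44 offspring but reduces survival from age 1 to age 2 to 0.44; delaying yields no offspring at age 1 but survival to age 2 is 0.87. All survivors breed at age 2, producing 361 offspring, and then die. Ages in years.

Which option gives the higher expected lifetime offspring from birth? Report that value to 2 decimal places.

breed at age 1: R₀ = 0.42 × (44 + 0.44 × 361) = 0.42 × 202.8400 = 85.1928
delay to age 2: R₀ = 0.42 × (0.87 × 361) = 0.42 × 314.0700 = 131.9094
Higher: delay to age 2 (131.9094).

131.91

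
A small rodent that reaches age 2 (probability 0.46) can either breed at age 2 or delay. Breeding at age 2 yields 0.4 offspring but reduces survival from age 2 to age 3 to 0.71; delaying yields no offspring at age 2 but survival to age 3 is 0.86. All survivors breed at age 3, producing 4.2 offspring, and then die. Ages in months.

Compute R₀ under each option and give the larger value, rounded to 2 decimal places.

1.66

breed at age 2: R₀ = 0.46 × (0.4 + 0.71 × 4.2) = 0.46 × 3.3820 = 1.5557
delay to age 3: R₀ = 0.46 × (0.86 × 4.2) = 0.46 × 3.6120 = 1.6615
Higher: delay to age 3 (1.6615).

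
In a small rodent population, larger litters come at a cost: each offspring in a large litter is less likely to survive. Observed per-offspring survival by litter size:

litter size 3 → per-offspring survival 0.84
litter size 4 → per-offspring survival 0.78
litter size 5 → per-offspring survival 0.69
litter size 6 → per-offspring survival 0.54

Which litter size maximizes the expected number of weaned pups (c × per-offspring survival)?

Expected weaned pups = c × s(c):
  c=3: 3 × 0.84 = 2.520
  c=4: 4 × 0.78 = 3.120
  c=5: 5 × 0.69 = 3.450
  c=6: 6 × 0.54 = 3.240
Maximum at c = 5 (3.450 weaned pups).

5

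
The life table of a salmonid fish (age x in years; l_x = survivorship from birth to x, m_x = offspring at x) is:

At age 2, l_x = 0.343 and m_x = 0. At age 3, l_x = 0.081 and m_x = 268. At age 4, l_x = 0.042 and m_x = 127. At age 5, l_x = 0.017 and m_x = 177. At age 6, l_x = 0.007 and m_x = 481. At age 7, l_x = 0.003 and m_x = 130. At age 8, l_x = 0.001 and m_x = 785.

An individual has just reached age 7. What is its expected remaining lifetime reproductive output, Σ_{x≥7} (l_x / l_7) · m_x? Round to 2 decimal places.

391.67

l_7 = 0.003. Conditional survival from age 7 to x is l_x / l_7.
  x=7: (0.003/0.003) × 130 = 130.0000
  x=8: (0.001/0.003) × 785 = 261.6667
Sum = 130.0000 + 261.6667 = 391.6667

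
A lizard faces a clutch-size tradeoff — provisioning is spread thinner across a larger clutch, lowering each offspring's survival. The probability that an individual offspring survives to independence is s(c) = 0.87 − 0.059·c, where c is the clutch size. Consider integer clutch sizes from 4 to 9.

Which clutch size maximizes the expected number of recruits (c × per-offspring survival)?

7

Expected recruits = c × s(c):
  c=4: 4 × 0.634 = 2.536
  c=5: 5 × 0.575 = 2.875
  c=6: 6 × 0.516 = 3.096
  c=7: 7 × 0.457 = 3.199
  c=8: 8 × 0.398 = 3.184
  c=9: 9 × 0.339 = 3.051
Maximum at c = 7 (3.199 recruits).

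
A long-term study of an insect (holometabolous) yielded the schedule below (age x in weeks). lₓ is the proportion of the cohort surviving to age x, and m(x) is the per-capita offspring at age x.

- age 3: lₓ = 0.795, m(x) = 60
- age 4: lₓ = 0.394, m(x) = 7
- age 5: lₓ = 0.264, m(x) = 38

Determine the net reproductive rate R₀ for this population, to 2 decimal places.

60.49

R₀ = Σ lₓ m(x):
  age 3: 0.795 × 60 = 47.7000
  age 4: 0.394 × 7 = 2.7580
  age 5: 0.264 × 38 = 10.0320
R₀ = 47.7000 + 2.7580 + 10.0320 = 60.4900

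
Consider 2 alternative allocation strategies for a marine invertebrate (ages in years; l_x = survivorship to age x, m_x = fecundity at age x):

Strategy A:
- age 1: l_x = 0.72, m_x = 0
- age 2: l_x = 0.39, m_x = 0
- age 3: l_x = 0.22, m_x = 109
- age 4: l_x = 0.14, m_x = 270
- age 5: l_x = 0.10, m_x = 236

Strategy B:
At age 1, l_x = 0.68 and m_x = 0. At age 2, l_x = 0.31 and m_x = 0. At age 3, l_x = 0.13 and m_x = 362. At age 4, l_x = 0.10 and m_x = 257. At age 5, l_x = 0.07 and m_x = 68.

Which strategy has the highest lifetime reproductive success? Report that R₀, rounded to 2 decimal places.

Strategy A: R₀ = 0.72×0 + 0.39×0 + 0.22×109 + 0.14×270 + 0.10×236 = 85.3800
Strategy B: R₀ = 0.68×0 + 0.31×0 + 0.13×362 + 0.10×257 + 0.07×68 = 77.5200
Highest R₀: strategy A with 85.3800.

85.38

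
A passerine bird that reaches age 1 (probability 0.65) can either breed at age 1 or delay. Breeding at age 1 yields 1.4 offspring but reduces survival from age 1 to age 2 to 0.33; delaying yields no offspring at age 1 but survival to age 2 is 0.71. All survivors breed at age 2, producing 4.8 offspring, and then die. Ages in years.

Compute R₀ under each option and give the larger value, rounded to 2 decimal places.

breed at age 1: R₀ = 0.65 × (1.4 + 0.33 × 4.8) = 0.65 × 2.9840 = 1.9396
delay to age 2: R₀ = 0.65 × (0.71 × 4.8) = 0.65 × 3.4080 = 2.2152
Higher: delay to age 2 (2.2152).

2.22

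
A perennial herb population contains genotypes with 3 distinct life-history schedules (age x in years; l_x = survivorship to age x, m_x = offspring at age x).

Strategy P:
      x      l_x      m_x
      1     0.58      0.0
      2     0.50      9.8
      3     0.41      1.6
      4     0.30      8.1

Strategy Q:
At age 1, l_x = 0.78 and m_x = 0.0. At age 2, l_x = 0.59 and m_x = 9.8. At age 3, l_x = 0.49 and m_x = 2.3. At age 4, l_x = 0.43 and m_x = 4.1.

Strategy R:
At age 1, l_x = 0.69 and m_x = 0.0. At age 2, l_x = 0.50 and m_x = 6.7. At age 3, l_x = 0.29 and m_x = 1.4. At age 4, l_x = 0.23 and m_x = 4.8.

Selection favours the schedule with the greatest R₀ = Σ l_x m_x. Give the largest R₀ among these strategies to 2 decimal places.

8.67

Strategy P: R₀ = 0.58×0.0 + 0.50×9.8 + 0.41×1.6 + 0.30×8.1 = 7.9860
Strategy Q: R₀ = 0.78×0.0 + 0.59×9.8 + 0.49×2.3 + 0.43×4.1 = 8.6720
Strategy R: R₀ = 0.69×0.0 + 0.50×6.7 + 0.29×1.4 + 0.23×4.8 = 4.8600
Highest R₀: strategy Q with 8.6720.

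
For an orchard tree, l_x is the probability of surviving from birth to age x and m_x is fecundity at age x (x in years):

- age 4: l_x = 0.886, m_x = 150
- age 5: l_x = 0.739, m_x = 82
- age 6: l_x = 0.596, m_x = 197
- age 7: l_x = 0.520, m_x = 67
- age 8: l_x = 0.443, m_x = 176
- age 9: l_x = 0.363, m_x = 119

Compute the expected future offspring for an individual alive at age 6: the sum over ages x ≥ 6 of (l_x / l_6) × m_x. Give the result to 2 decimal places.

458.75

l_6 = 0.596. Conditional survival from age 6 to x is l_x / l_6.
  x=6: (0.596/0.596) × 197 = 197.0000
  x=7: (0.520/0.596) × 67 = 58.4564
  x=8: (0.443/0.596) × 176 = 130.8188
  x=9: (0.363/0.596) × 119 = 72.4782
Sum = 197.0000 + 58.4564 + 130.8188 + 72.4782 = 458.7534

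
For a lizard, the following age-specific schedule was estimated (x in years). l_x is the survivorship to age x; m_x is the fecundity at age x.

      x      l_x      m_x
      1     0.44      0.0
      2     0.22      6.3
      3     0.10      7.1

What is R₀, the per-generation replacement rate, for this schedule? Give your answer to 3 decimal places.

2.096

R₀ = Σ l_x m_x:
  age 1: 0.44 × 0.0 = 0.0000
  age 2: 0.22 × 6.3 = 1.3860
  age 3: 0.10 × 7.1 = 0.7100
R₀ = 0.0000 + 1.3860 + 0.7100 = 2.0960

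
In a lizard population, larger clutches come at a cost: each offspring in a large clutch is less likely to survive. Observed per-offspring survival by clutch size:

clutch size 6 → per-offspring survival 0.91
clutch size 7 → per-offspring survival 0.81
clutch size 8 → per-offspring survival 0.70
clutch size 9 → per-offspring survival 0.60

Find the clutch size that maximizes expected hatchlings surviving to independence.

Expected hatchlings surviving to independence = c × s(c):
  c=6: 6 × 0.91 = 5.460
  c=7: 7 × 0.81 = 5.670
  c=8: 8 × 0.70 = 5.600
  c=9: 9 × 0.60 = 5.400
Maximum at c = 7 (5.670 hatchlings surviving to independence).

7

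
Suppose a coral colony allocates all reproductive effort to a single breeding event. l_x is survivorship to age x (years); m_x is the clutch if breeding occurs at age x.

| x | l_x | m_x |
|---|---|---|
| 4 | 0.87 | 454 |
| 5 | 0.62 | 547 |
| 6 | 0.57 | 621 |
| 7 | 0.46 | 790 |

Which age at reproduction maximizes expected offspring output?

Expected offspring if breeding at age x = l_x × m_x:
  age 4: 0.87 × 454 = 394.980
  age 5: 0.62 × 547 = 339.140
  age 6: 0.57 × 621 = 353.970
  age 7: 0.46 × 790 = 363.400
Maximum at age 4 (394.980).

4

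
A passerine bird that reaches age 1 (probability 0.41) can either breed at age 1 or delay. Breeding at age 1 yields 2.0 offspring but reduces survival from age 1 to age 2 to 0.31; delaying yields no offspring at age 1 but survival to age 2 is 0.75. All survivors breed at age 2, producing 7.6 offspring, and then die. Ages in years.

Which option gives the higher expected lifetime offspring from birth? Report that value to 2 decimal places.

2.34

breed at age 1: R₀ = 0.41 × (2.0 + 0.31 × 7.6) = 0.41 × 4.3560 = 1.7860
delay to age 2: R₀ = 0.41 × (0.75 × 7.6) = 0.41 × 5.7000 = 2.3370
Higher: delay to age 2 (2.3370).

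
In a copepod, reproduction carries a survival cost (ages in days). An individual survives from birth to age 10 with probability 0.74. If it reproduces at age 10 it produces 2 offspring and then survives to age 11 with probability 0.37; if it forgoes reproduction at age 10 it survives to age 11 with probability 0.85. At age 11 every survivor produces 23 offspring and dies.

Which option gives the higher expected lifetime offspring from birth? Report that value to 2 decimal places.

breed at age 10: R₀ = 0.74 × (2 + 0.37 × 23) = 0.74 × 10.5100 = 7.7774
delay to age 11: R₀ = 0.74 × (0.85 × 23) = 0.74 × 19.5500 = 14.4670
Higher: delay to age 11 (14.4670).

14.47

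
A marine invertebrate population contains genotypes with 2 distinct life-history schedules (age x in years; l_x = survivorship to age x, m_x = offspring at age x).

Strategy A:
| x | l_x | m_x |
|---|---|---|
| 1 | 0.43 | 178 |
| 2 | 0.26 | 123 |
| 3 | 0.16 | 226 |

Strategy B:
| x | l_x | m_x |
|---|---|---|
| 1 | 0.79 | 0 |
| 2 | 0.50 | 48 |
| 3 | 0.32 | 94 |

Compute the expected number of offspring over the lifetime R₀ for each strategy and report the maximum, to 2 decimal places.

Strategy A: R₀ = 0.43×178 + 0.26×123 + 0.16×226 = 144.6800
Strategy B: R₀ = 0.79×0 + 0.50×48 + 0.32×94 = 54.0800
Highest R₀: strategy A with 144.6800.

144.68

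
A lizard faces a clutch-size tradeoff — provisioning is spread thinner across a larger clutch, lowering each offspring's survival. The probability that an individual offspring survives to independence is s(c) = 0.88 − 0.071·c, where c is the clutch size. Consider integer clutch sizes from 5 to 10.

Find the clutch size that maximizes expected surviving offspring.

Expected surviving offspring = c × s(c):
  c=5: 5 × 0.525 = 2.625
  c=6: 6 × 0.454 = 2.724
  c=7: 7 × 0.383 = 2.681
  c=8: 8 × 0.312 = 2.496
  c=9: 9 × 0.241 = 2.169
  c=10: 10 × 0.170 = 1.700
Maximum at c = 6 (2.724 surviving offspring).

6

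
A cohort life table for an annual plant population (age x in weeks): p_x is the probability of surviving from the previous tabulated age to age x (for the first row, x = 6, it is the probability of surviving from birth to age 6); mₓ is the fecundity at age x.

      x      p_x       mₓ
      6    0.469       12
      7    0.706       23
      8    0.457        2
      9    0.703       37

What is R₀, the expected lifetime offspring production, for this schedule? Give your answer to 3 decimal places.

17.482

Survivorship from birth: l_x = p_6·p_7·…·p_x.
  l_6 = 0.46900
  l_7 = 0.33111
  l_8 = 0.15132
  l_9 = 0.10638
R₀ = Σ l_x mₓ:
  age 6: 0.46900 × 12 = 5.6280
  age 7: 0.33111 × 23 = 7.6155
  age 8: 0.15132 × 2 = 0.3026
  age 9: 0.10638 × 37 = 3.9361
R₀ = 5.6280 + 7.6155 + 0.3026 + 3.9361 = 17.4822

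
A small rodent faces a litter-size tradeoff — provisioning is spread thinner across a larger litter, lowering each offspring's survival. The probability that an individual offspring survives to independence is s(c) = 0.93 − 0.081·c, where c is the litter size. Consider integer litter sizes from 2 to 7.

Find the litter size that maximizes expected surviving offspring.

Expected surviving offspring = c × s(c):
  c=2: 2 × 0.768 = 1.536
  c=3: 3 × 0.687 = 2.061
  c=4: 4 × 0.606 = 2.424
  c=5: 5 × 0.525 = 2.625
  c=6: 6 × 0.444 = 2.664
  c=7: 7 × 0.363 = 2.541
Maximum at c = 6 (2.664 surviving offspring).

6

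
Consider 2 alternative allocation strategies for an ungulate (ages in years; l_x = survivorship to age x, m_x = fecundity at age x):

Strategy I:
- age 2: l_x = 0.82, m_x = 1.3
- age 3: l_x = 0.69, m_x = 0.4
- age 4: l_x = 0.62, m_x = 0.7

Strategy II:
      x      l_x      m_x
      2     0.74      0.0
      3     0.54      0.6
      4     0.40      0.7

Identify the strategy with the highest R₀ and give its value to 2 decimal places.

1.78

Strategy I: R₀ = 0.82×1.3 + 0.69×0.4 + 0.62×0.7 = 1.7760
Strategy II: R₀ = 0.74×0.0 + 0.54×0.6 + 0.40×0.7 = 0.6040
Highest R₀: strategy I with 1.7760.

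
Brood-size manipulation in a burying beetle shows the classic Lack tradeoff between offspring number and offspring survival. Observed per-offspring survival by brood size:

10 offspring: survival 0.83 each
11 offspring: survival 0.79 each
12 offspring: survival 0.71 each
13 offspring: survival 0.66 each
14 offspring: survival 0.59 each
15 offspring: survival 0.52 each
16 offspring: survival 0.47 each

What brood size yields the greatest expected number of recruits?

Expected recruits = c × s(c):
  c=10: 10 × 0.83 = 8.300
  c=11: 11 × 0.79 = 8.690
  c=12: 12 × 0.71 = 8.520
  c=13: 13 × 0.66 = 8.580
  c=14: 14 × 0.59 = 8.260
  c=15: 15 × 0.52 = 7.800
  c=16: 16 × 0.47 = 7.520
Maximum at c = 11 (8.690 recruits).

11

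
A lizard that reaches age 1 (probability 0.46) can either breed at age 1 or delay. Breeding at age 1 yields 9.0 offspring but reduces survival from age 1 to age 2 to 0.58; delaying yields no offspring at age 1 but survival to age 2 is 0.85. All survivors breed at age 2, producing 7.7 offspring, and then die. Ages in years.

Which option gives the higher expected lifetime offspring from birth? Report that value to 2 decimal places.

breed at age 1: R₀ = 0.46 × (9.0 + 0.58 × 7.7) = 0.46 × 13.4660 = 6.1944
delay to age 2: R₀ = 0.46 × (0.85 × 7.7) = 0.46 × 6.5450 = 3.0107
Higher: breed at age 1 (6.1944).

6.19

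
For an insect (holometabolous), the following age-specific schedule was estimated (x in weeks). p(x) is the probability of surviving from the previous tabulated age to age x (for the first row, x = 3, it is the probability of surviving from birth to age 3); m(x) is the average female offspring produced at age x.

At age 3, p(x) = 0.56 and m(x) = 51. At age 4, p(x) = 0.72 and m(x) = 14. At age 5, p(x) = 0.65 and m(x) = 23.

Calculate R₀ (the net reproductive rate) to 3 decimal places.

Survivorship from birth: l_x = p_3·p_4·…·p_x.
  l_3 = 0.56000
  l_4 = 0.40320
  l_5 = 0.26208
R₀ = Σ l_x m(x):
  age 3: 0.56000 × 51 = 28.5600
  age 4: 0.40320 × 14 = 5.6448
  age 5: 0.26208 × 23 = 6.0278
R₀ = 28.5600 + 5.6448 + 6.0278 = 40.2326

40.233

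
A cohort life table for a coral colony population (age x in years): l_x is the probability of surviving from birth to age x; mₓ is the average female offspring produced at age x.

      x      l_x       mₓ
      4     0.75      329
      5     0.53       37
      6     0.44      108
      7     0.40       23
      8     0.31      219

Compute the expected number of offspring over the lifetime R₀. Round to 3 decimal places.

390.970

R₀ = Σ l_x mₓ:
  age 4: 0.75 × 329 = 246.7500
  age 5: 0.53 × 37 = 19.6100
  age 6: 0.44 × 108 = 47.5200
  age 7: 0.40 × 23 = 9.2000
  age 8: 0.31 × 219 = 67.8900
R₀ = 246.7500 + 19.6100 + 47.5200 + 9.2000 + 67.8900 = 390.9700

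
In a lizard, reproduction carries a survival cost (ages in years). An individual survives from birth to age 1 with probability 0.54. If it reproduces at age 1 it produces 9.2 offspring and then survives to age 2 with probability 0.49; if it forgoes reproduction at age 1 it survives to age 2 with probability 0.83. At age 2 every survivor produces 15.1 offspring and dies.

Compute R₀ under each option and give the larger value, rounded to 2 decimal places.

8.96

breed at age 1: R₀ = 0.54 × (9.2 + 0.49 × 15.1) = 0.54 × 16.5990 = 8.9635
delay to age 2: R₀ = 0.54 × (0.83 × 15.1) = 0.54 × 12.5330 = 6.7678
Higher: breed at age 1 (8.9635).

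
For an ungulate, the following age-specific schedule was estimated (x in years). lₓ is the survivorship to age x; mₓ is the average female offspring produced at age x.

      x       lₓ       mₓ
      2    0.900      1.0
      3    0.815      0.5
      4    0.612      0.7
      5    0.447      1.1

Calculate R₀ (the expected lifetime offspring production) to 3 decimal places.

2.228

R₀ = Σ lₓ mₓ:
  age 2: 0.900 × 1.0 = 0.9000
  age 3: 0.815 × 0.5 = 0.4075
  age 4: 0.612 × 0.7 = 0.4284
  age 5: 0.447 × 1.1 = 0.4917
R₀ = 0.9000 + 0.4075 + 0.4284 + 0.4917 = 2.2276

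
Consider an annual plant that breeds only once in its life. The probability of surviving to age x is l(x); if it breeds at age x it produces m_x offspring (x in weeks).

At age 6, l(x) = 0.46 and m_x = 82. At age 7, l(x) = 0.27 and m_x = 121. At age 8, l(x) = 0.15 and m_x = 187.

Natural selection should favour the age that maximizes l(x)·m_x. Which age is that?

Expected offspring if breeding at age x = l(x) × m_x:
  age 6: 0.46 × 82 = 37.720
  age 7: 0.27 × 121 = 32.670
  age 8: 0.15 × 187 = 28.050
Maximum at age 6 (37.720).

6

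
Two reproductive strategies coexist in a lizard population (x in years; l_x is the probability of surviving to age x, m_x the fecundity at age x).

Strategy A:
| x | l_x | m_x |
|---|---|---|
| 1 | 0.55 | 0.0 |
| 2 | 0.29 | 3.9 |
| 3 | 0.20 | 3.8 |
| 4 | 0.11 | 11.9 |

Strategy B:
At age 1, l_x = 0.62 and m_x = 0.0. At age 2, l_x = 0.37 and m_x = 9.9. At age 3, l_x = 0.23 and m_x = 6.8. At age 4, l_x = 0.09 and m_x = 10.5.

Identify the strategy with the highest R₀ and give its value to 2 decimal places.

Strategy A: R₀ = 0.55×0.0 + 0.29×3.9 + 0.20×3.8 + 0.11×11.9 = 3.2000
Strategy B: R₀ = 0.62×0.0 + 0.37×9.9 + 0.23×6.8 + 0.09×10.5 = 6.1720
Highest R₀: strategy B with 6.1720.

6.17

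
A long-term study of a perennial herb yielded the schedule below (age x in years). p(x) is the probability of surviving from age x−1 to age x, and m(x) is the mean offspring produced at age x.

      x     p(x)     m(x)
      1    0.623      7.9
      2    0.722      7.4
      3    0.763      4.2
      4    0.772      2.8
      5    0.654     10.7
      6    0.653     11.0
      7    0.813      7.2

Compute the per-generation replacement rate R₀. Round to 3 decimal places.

Survivorship from birth: l_x = p_1·p_2·…·p_x.
  l_1 = 0.62300
  l_2 = 0.44981
  l_3 = 0.34320
  l_4 = 0.26495
  l_5 = 0.17328
  l_6 = 0.11315
  l_7 = 0.09199
R₀ = Σ l_x m(x):
  age 1: 0.62300 × 7.9 = 4.9217
  age 2: 0.44981 × 7.4 = 3.3286
  age 3: 0.34320 × 4.2 = 1.4414
  age 4: 0.26495 × 2.8 = 0.7419
  age 5: 0.17328 × 10.7 = 1.8541
  age 6: 0.11315 × 11.0 = 1.2447
  age 7: 0.09199 × 7.2 = 0.6623
R₀ = 4.9217 + 3.3286 + 1.4414 + 0.7419 + 1.8541 + 1.2447 + 0.6623 = 14.1947

14.195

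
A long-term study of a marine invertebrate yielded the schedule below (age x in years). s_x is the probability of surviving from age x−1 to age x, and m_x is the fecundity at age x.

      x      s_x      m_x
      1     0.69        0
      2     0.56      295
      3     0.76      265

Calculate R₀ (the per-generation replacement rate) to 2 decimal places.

191.81

Survivorship from birth: l_x = s_1·s_2·…·s_x.
  l_1 = 0.69000
  l_2 = 0.38640
  l_3 = 0.29366
R₀ = Σ l_x m_x:
  age 1: 0.69000 × 0 = 0.0000
  age 2: 0.38640 × 295 = 113.9880
  age 3: 0.29366 × 265 = 77.8199
R₀ = 0.0000 + 113.9880 + 77.8199 = 191.8079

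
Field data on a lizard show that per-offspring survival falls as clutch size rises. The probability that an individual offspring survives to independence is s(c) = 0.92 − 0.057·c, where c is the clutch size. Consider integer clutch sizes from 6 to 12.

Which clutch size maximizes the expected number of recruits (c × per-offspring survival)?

8

Expected recruits = c × s(c):
  c=6: 6 × 0.578 = 3.468
  c=7: 7 × 0.521 = 3.647
  c=8: 8 × 0.464 = 3.712
  c=9: 9 × 0.407 = 3.663
  c=10: 10 × 0.350 = 3.500
  c=11: 11 × 0.293 = 3.223
  c=12: 12 × 0.236 = 2.832
Maximum at c = 8 (3.712 recruits).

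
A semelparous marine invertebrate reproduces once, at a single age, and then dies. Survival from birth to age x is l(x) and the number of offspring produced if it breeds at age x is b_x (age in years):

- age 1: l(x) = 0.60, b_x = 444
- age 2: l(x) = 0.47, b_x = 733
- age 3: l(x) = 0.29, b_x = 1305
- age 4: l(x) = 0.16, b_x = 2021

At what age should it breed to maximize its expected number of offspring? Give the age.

3

Expected offspring if breeding at age x = l(x) × b_x:
  age 1: 0.60 × 444 = 266.400
  age 2: 0.47 × 733 = 344.510
  age 3: 0.29 × 1305 = 378.450
  age 4: 0.16 × 2021 = 323.360
Maximum at age 3 (378.450).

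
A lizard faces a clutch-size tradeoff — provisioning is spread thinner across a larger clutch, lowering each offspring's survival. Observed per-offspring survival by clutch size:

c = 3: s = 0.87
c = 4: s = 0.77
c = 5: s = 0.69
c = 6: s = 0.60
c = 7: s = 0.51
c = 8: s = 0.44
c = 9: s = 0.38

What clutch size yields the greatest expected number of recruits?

Expected recruits = c × s(c):
  c=3: 3 × 0.87 = 2.610
  c=4: 4 × 0.77 = 3.080
  c=5: 5 × 0.69 = 3.450
  c=6: 6 × 0.60 = 3.600
  c=7: 7 × 0.51 = 3.570
  c=8: 8 × 0.44 = 3.520
  c=9: 9 × 0.38 = 3.420
Maximum at c = 6 (3.600 recruits).

6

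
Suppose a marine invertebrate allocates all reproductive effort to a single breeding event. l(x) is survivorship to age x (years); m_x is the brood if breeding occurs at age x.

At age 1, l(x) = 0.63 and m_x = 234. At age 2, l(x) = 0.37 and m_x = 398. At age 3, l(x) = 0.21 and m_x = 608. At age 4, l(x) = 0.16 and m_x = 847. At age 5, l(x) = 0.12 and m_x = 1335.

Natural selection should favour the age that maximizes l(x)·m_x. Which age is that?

5

Expected offspring if breeding at age x = l(x) × m_x:
  age 1: 0.63 × 234 = 147.420
  age 2: 0.37 × 398 = 147.260
  age 3: 0.21 × 608 = 127.680
  age 4: 0.16 × 847 = 135.520
  age 5: 0.12 × 1335 = 160.200
Maximum at age 5 (160.200).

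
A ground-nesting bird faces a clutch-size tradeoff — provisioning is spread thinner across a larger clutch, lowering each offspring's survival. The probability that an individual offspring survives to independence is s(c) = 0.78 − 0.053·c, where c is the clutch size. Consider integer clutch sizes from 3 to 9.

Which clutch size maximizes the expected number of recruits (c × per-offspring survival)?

7

Expected recruits = c × s(c):
  c=3: 3 × 0.621 = 1.863
  c=4: 4 × 0.568 = 2.272
  c=5: 5 × 0.515 = 2.575
  c=6: 6 × 0.462 = 2.772
  c=7: 7 × 0.409 = 2.863
  c=8: 8 × 0.356 = 2.848
  c=9: 9 × 0.303 = 2.727
Maximum at c = 7 (2.863 recruits).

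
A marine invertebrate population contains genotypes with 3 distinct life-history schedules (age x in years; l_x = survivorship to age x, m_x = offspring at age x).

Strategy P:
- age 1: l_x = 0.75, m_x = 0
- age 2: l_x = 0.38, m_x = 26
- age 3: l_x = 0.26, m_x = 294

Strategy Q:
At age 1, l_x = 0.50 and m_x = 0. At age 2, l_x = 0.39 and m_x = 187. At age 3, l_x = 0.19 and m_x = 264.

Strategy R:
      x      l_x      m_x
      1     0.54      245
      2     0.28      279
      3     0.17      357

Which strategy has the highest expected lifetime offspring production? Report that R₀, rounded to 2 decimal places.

Strategy P: R₀ = 0.75×0 + 0.38×26 + 0.26×294 = 86.3200
Strategy Q: R₀ = 0.50×0 + 0.39×187 + 0.19×264 = 123.0900
Strategy R: R₀ = 0.54×245 + 0.28×279 + 0.17×357 = 271.1100
Highest R₀: strategy R with 271.1100.

271.11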